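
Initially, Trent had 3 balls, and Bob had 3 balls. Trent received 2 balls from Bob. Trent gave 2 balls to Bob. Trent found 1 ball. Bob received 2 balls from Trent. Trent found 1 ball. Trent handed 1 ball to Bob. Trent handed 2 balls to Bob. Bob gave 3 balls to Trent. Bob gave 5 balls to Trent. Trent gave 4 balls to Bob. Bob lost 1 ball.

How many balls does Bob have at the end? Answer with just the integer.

Tracking counts step by step:
Start: Trent=3, Bob=3
Event 1 (Bob -> Trent, 2): Bob: 3 -> 1, Trent: 3 -> 5. State: Trent=5, Bob=1
Event 2 (Trent -> Bob, 2): Trent: 5 -> 3, Bob: 1 -> 3. State: Trent=3, Bob=3
Event 3 (Trent +1): Trent: 3 -> 4. State: Trent=4, Bob=3
Event 4 (Trent -> Bob, 2): Trent: 4 -> 2, Bob: 3 -> 5. State: Trent=2, Bob=5
Event 5 (Trent +1): Trent: 2 -> 3. State: Trent=3, Bob=5
Event 6 (Trent -> Bob, 1): Trent: 3 -> 2, Bob: 5 -> 6. State: Trent=2, Bob=6
Event 7 (Trent -> Bob, 2): Trent: 2 -> 0, Bob: 6 -> 8. State: Trent=0, Bob=8
Event 8 (Bob -> Trent, 3): Bob: 8 -> 5, Trent: 0 -> 3. State: Trent=3, Bob=5
Event 9 (Bob -> Trent, 5): Bob: 5 -> 0, Trent: 3 -> 8. State: Trent=8, Bob=0
Event 10 (Trent -> Bob, 4): Trent: 8 -> 4, Bob: 0 -> 4. State: Trent=4, Bob=4
Event 11 (Bob -1): Bob: 4 -> 3. State: Trent=4, Bob=3

Bob's final count: 3

Answer: 3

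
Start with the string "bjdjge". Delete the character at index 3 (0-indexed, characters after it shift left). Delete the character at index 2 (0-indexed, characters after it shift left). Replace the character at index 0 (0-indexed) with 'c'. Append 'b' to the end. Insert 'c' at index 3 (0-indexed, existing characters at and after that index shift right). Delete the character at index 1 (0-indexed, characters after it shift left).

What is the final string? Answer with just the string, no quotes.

Applying each edit step by step:
Start: "bjdjge"
Op 1 (delete idx 3 = 'j'): "bjdjge" -> "bjdge"
Op 2 (delete idx 2 = 'd'): "bjdge" -> "bjge"
Op 3 (replace idx 0: 'b' -> 'c'): "bjge" -> "cjge"
Op 4 (append 'b'): "cjge" -> "cjgeb"
Op 5 (insert 'c' at idx 3): "cjgeb" -> "cjgceb"
Op 6 (delete idx 1 = 'j'): "cjgceb" -> "cgceb"

Answer: cgceb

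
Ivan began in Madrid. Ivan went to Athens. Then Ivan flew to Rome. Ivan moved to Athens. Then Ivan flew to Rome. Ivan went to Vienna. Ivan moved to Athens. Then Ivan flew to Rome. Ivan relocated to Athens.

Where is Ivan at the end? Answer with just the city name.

Answer: Athens

Derivation:
Tracking Ivan's location:
Start: Ivan is in Madrid.
After move 1: Madrid -> Athens. Ivan is in Athens.
After move 2: Athens -> Rome. Ivan is in Rome.
After move 3: Rome -> Athens. Ivan is in Athens.
After move 4: Athens -> Rome. Ivan is in Rome.
After move 5: Rome -> Vienna. Ivan is in Vienna.
After move 6: Vienna -> Athens. Ivan is in Athens.
After move 7: Athens -> Rome. Ivan is in Rome.
After move 8: Rome -> Athens. Ivan is in Athens.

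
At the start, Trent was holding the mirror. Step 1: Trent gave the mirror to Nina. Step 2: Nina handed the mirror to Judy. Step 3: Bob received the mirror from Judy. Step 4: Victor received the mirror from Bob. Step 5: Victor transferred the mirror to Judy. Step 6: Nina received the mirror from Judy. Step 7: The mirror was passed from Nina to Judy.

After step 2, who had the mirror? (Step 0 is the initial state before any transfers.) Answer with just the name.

Answer: Judy

Derivation:
Tracking the mirror holder through step 2:
After step 0 (start): Trent
After step 1: Nina
After step 2: Judy

At step 2, the holder is Judy.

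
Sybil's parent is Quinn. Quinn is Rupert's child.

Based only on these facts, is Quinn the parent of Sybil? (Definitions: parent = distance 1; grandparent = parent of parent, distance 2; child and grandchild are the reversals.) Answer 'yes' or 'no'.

Answer: yes

Derivation:
Reconstructing the parent chain from the given facts:
  Rupert -> Quinn -> Sybil
(each arrow means 'parent of the next')
Positions in the chain (0 = top):
  position of Rupert: 0
  position of Quinn: 1
  position of Sybil: 2

Quinn is at position 1, Sybil is at position 2; signed distance (j - i) = 1.
'parent' requires j - i = 1. Actual distance is 1, so the relation HOLDS.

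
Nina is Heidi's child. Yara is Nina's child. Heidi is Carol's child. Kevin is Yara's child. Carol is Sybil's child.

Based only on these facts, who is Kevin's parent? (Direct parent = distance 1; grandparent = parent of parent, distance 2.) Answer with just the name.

Reconstructing the parent chain from the given facts:
  Sybil -> Carol -> Heidi -> Nina -> Yara -> Kevin
(each arrow means 'parent of the next')
Positions in the chain (0 = top):
  position of Sybil: 0
  position of Carol: 1
  position of Heidi: 2
  position of Nina: 3
  position of Yara: 4
  position of Kevin: 5

Kevin is at position 5; the parent is 1 step up the chain, i.e. position 4: Yara.

Answer: Yara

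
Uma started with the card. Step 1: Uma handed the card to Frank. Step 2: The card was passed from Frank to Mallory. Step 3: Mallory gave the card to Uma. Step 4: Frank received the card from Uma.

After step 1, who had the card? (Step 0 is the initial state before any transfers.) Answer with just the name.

Tracking the card holder through step 1:
After step 0 (start): Uma
After step 1: Frank

At step 1, the holder is Frank.

Answer: Frank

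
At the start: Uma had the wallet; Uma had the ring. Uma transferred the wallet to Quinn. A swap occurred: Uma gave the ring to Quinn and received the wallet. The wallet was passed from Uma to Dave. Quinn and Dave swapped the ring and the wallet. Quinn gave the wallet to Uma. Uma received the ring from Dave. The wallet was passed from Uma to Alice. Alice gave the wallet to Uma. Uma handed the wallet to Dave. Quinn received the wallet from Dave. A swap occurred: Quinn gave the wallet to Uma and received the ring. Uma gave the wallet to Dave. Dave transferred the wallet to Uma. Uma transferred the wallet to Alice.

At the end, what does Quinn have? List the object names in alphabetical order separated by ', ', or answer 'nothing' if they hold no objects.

Tracking all object holders:
Start: wallet:Uma, ring:Uma
Event 1 (give wallet: Uma -> Quinn). State: wallet:Quinn, ring:Uma
Event 2 (swap ring<->wallet: now ring:Quinn, wallet:Uma). State: wallet:Uma, ring:Quinn
Event 3 (give wallet: Uma -> Dave). State: wallet:Dave, ring:Quinn
Event 4 (swap ring<->wallet: now ring:Dave, wallet:Quinn). State: wallet:Quinn, ring:Dave
Event 5 (give wallet: Quinn -> Uma). State: wallet:Uma, ring:Dave
Event 6 (give ring: Dave -> Uma). State: wallet:Uma, ring:Uma
Event 7 (give wallet: Uma -> Alice). State: wallet:Alice, ring:Uma
Event 8 (give wallet: Alice -> Uma). State: wallet:Uma, ring:Uma
Event 9 (give wallet: Uma -> Dave). State: wallet:Dave, ring:Uma
Event 10 (give wallet: Dave -> Quinn). State: wallet:Quinn, ring:Uma
Event 11 (swap wallet<->ring: now wallet:Uma, ring:Quinn). State: wallet:Uma, ring:Quinn
Event 12 (give wallet: Uma -> Dave). State: wallet:Dave, ring:Quinn
Event 13 (give wallet: Dave -> Uma). State: wallet:Uma, ring:Quinn
Event 14 (give wallet: Uma -> Alice). State: wallet:Alice, ring:Quinn

Final state: wallet:Alice, ring:Quinn
Quinn holds: ring.

Answer: ring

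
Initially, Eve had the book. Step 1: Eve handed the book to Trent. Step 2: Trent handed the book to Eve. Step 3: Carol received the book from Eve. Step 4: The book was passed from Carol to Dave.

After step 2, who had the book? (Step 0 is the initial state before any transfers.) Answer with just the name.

Answer: Eve

Derivation:
Tracking the book holder through step 2:
After step 0 (start): Eve
After step 1: Trent
After step 2: Eve

At step 2, the holder is Eve.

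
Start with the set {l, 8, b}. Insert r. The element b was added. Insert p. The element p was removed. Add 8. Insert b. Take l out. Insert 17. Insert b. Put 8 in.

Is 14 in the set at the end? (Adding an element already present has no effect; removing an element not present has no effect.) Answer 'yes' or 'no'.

Tracking the set through each operation:
Start: {8, b, l}
Event 1 (add r): added. Set: {8, b, l, r}
Event 2 (add b): already present, no change. Set: {8, b, l, r}
Event 3 (add p): added. Set: {8, b, l, p, r}
Event 4 (remove p): removed. Set: {8, b, l, r}
Event 5 (add 8): already present, no change. Set: {8, b, l, r}
Event 6 (add b): already present, no change. Set: {8, b, l, r}
Event 7 (remove l): removed. Set: {8, b, r}
Event 8 (add 17): added. Set: {17, 8, b, r}
Event 9 (add b): already present, no change. Set: {17, 8, b, r}
Event 10 (add 8): already present, no change. Set: {17, 8, b, r}

Final set: {17, 8, b, r} (size 4)
14 is NOT in the final set.

Answer: no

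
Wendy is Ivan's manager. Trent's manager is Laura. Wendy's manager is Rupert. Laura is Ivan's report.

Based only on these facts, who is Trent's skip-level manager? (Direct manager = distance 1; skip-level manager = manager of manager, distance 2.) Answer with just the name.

Answer: Ivan

Derivation:
Reconstructing the manager chain from the given facts:
  Rupert -> Wendy -> Ivan -> Laura -> Trent
(each arrow means 'manager of the next')
Positions in the chain (0 = top):
  position of Rupert: 0
  position of Wendy: 1
  position of Ivan: 2
  position of Laura: 3
  position of Trent: 4

Trent is at position 4; the skip-level manager is 2 steps up the chain, i.e. position 2: Ivan.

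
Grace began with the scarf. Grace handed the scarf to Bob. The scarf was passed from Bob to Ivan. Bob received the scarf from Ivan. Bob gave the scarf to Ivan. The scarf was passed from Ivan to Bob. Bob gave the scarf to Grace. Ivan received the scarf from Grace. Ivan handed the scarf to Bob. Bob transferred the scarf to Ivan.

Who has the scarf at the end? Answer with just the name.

Tracking the scarf through each event:
Start: Grace has the scarf.
After event 1: Bob has the scarf.
After event 2: Ivan has the scarf.
After event 3: Bob has the scarf.
After event 4: Ivan has the scarf.
After event 5: Bob has the scarf.
After event 6: Grace has the scarf.
After event 7: Ivan has the scarf.
After event 8: Bob has the scarf.
After event 9: Ivan has the scarf.

Answer: Ivan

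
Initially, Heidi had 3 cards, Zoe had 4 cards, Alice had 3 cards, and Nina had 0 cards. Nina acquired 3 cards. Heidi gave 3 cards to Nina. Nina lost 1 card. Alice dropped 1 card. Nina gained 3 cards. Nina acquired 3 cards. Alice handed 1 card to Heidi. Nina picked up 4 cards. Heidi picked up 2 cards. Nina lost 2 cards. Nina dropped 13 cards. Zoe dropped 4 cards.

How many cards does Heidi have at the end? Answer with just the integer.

Tracking counts step by step:
Start: Heidi=3, Zoe=4, Alice=3, Nina=0
Event 1 (Nina +3): Nina: 0 -> 3. State: Heidi=3, Zoe=4, Alice=3, Nina=3
Event 2 (Heidi -> Nina, 3): Heidi: 3 -> 0, Nina: 3 -> 6. State: Heidi=0, Zoe=4, Alice=3, Nina=6
Event 3 (Nina -1): Nina: 6 -> 5. State: Heidi=0, Zoe=4, Alice=3, Nina=5
Event 4 (Alice -1): Alice: 3 -> 2. State: Heidi=0, Zoe=4, Alice=2, Nina=5
Event 5 (Nina +3): Nina: 5 -> 8. State: Heidi=0, Zoe=4, Alice=2, Nina=8
Event 6 (Nina +3): Nina: 8 -> 11. State: Heidi=0, Zoe=4, Alice=2, Nina=11
Event 7 (Alice -> Heidi, 1): Alice: 2 -> 1, Heidi: 0 -> 1. State: Heidi=1, Zoe=4, Alice=1, Nina=11
Event 8 (Nina +4): Nina: 11 -> 15. State: Heidi=1, Zoe=4, Alice=1, Nina=15
Event 9 (Heidi +2): Heidi: 1 -> 3. State: Heidi=3, Zoe=4, Alice=1, Nina=15
Event 10 (Nina -2): Nina: 15 -> 13. State: Heidi=3, Zoe=4, Alice=1, Nina=13
Event 11 (Nina -13): Nina: 13 -> 0. State: Heidi=3, Zoe=4, Alice=1, Nina=0
Event 12 (Zoe -4): Zoe: 4 -> 0. State: Heidi=3, Zoe=0, Alice=1, Nina=0

Heidi's final count: 3

Answer: 3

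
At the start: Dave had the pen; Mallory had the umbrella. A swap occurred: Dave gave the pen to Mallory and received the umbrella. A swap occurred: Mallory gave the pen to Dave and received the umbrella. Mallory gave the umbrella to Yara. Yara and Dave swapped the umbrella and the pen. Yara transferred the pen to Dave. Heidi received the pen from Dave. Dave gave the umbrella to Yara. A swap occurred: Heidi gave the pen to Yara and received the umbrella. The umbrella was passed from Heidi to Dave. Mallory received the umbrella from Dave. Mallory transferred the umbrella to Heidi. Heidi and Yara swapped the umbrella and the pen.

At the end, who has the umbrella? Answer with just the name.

Tracking all object holders:
Start: pen:Dave, umbrella:Mallory
Event 1 (swap pen<->umbrella: now pen:Mallory, umbrella:Dave). State: pen:Mallory, umbrella:Dave
Event 2 (swap pen<->umbrella: now pen:Dave, umbrella:Mallory). State: pen:Dave, umbrella:Mallory
Event 3 (give umbrella: Mallory -> Yara). State: pen:Dave, umbrella:Yara
Event 4 (swap umbrella<->pen: now umbrella:Dave, pen:Yara). State: pen:Yara, umbrella:Dave
Event 5 (give pen: Yara -> Dave). State: pen:Dave, umbrella:Dave
Event 6 (give pen: Dave -> Heidi). State: pen:Heidi, umbrella:Dave
Event 7 (give umbrella: Dave -> Yara). State: pen:Heidi, umbrella:Yara
Event 8 (swap pen<->umbrella: now pen:Yara, umbrella:Heidi). State: pen:Yara, umbrella:Heidi
Event 9 (give umbrella: Heidi -> Dave). State: pen:Yara, umbrella:Dave
Event 10 (give umbrella: Dave -> Mallory). State: pen:Yara, umbrella:Mallory
Event 11 (give umbrella: Mallory -> Heidi). State: pen:Yara, umbrella:Heidi
Event 12 (swap umbrella<->pen: now umbrella:Yara, pen:Heidi). State: pen:Heidi, umbrella:Yara

Final state: pen:Heidi, umbrella:Yara
The umbrella is held by Yara.

Answer: Yara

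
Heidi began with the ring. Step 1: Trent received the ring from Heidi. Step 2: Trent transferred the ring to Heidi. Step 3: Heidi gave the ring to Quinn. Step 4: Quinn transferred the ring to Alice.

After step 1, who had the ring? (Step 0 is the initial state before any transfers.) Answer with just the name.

Answer: Trent

Derivation:
Tracking the ring holder through step 1:
After step 0 (start): Heidi
After step 1: Trent

At step 1, the holder is Trent.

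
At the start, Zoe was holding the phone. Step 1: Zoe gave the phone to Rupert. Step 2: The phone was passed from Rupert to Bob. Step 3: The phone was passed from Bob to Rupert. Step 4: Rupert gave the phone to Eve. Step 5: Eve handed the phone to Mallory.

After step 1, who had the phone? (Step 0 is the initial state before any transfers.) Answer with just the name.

Tracking the phone holder through step 1:
After step 0 (start): Zoe
After step 1: Rupert

At step 1, the holder is Rupert.

Answer: Rupert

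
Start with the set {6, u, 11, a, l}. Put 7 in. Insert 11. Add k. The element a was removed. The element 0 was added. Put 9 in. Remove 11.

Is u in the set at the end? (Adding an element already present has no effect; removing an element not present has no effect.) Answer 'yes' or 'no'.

Answer: yes

Derivation:
Tracking the set through each operation:
Start: {11, 6, a, l, u}
Event 1 (add 7): added. Set: {11, 6, 7, a, l, u}
Event 2 (add 11): already present, no change. Set: {11, 6, 7, a, l, u}
Event 3 (add k): added. Set: {11, 6, 7, a, k, l, u}
Event 4 (remove a): removed. Set: {11, 6, 7, k, l, u}
Event 5 (add 0): added. Set: {0, 11, 6, 7, k, l, u}
Event 6 (add 9): added. Set: {0, 11, 6, 7, 9, k, l, u}
Event 7 (remove 11): removed. Set: {0, 6, 7, 9, k, l, u}

Final set: {0, 6, 7, 9, k, l, u} (size 7)
u is in the final set.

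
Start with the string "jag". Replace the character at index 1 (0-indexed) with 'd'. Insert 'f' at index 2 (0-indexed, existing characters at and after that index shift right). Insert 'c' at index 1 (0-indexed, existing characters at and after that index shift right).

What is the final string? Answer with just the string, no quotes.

Applying each edit step by step:
Start: "jag"
Op 1 (replace idx 1: 'a' -> 'd'): "jag" -> "jdg"
Op 2 (insert 'f' at idx 2): "jdg" -> "jdfg"
Op 3 (insert 'c' at idx 1): "jdfg" -> "jcdfg"

Answer: jcdfg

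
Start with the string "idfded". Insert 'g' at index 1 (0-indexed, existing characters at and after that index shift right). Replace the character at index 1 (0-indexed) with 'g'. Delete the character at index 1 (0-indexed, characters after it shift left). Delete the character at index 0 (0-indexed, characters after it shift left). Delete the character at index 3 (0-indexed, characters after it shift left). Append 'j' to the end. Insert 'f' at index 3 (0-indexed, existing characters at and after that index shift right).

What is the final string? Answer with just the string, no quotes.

Answer: dfdfdj

Derivation:
Applying each edit step by step:
Start: "idfded"
Op 1 (insert 'g' at idx 1): "idfded" -> "igdfded"
Op 2 (replace idx 1: 'g' -> 'g'): "igdfded" -> "igdfded"
Op 3 (delete idx 1 = 'g'): "igdfded" -> "idfded"
Op 4 (delete idx 0 = 'i'): "idfded" -> "dfded"
Op 5 (delete idx 3 = 'e'): "dfded" -> "dfdd"
Op 6 (append 'j'): "dfdd" -> "dfddj"
Op 7 (insert 'f' at idx 3): "dfddj" -> "dfdfdj"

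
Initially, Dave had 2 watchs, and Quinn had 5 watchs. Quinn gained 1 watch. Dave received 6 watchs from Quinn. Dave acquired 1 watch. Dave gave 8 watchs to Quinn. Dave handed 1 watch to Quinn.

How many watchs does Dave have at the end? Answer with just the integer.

Answer: 0

Derivation:
Tracking counts step by step:
Start: Dave=2, Quinn=5
Event 1 (Quinn +1): Quinn: 5 -> 6. State: Dave=2, Quinn=6
Event 2 (Quinn -> Dave, 6): Quinn: 6 -> 0, Dave: 2 -> 8. State: Dave=8, Quinn=0
Event 3 (Dave +1): Dave: 8 -> 9. State: Dave=9, Quinn=0
Event 4 (Dave -> Quinn, 8): Dave: 9 -> 1, Quinn: 0 -> 8. State: Dave=1, Quinn=8
Event 5 (Dave -> Quinn, 1): Dave: 1 -> 0, Quinn: 8 -> 9. State: Dave=0, Quinn=9

Dave's final count: 0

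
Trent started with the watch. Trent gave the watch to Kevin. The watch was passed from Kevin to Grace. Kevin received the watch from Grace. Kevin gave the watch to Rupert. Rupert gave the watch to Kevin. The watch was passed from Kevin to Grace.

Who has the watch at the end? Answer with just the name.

Answer: Grace

Derivation:
Tracking the watch through each event:
Start: Trent has the watch.
After event 1: Kevin has the watch.
After event 2: Grace has the watch.
After event 3: Kevin has the watch.
After event 4: Rupert has the watch.
After event 5: Kevin has the watch.
After event 6: Grace has the watch.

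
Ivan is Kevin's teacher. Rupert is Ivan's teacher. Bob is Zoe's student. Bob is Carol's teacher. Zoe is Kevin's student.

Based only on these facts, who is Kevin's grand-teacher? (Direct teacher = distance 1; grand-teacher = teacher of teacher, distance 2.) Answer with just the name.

Reconstructing the teacher chain from the given facts:
  Rupert -> Ivan -> Kevin -> Zoe -> Bob -> Carol
(each arrow means 'teacher of the next')
Positions in the chain (0 = top):
  position of Rupert: 0
  position of Ivan: 1
  position of Kevin: 2
  position of Zoe: 3
  position of Bob: 4
  position of Carol: 5

Kevin is at position 2; the grand-teacher is 2 steps up the chain, i.e. position 0: Rupert.

Answer: Rupert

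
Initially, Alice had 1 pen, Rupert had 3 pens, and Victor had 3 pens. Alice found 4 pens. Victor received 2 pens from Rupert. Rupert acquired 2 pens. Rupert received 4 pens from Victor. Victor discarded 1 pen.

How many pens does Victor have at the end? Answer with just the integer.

Tracking counts step by step:
Start: Alice=1, Rupert=3, Victor=3
Event 1 (Alice +4): Alice: 1 -> 5. State: Alice=5, Rupert=3, Victor=3
Event 2 (Rupert -> Victor, 2): Rupert: 3 -> 1, Victor: 3 -> 5. State: Alice=5, Rupert=1, Victor=5
Event 3 (Rupert +2): Rupert: 1 -> 3. State: Alice=5, Rupert=3, Victor=5
Event 4 (Victor -> Rupert, 4): Victor: 5 -> 1, Rupert: 3 -> 7. State: Alice=5, Rupert=7, Victor=1
Event 5 (Victor -1): Victor: 1 -> 0. State: Alice=5, Rupert=7, Victor=0

Victor's final count: 0

Answer: 0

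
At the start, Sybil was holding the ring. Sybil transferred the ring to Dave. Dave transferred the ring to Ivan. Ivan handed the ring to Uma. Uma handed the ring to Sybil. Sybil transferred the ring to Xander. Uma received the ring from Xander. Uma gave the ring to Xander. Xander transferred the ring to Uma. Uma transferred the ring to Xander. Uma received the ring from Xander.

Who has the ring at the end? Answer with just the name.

Tracking the ring through each event:
Start: Sybil has the ring.
After event 1: Dave has the ring.
After event 2: Ivan has the ring.
After event 3: Uma has the ring.
After event 4: Sybil has the ring.
After event 5: Xander has the ring.
After event 6: Uma has the ring.
After event 7: Xander has the ring.
After event 8: Uma has the ring.
After event 9: Xander has the ring.
After event 10: Uma has the ring.

Answer: Uma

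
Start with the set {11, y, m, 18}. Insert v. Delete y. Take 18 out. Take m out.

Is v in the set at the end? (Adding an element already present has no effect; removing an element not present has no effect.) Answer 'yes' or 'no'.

Tracking the set through each operation:
Start: {11, 18, m, y}
Event 1 (add v): added. Set: {11, 18, m, v, y}
Event 2 (remove y): removed. Set: {11, 18, m, v}
Event 3 (remove 18): removed. Set: {11, m, v}
Event 4 (remove m): removed. Set: {11, v}

Final set: {11, v} (size 2)
v is in the final set.

Answer: yes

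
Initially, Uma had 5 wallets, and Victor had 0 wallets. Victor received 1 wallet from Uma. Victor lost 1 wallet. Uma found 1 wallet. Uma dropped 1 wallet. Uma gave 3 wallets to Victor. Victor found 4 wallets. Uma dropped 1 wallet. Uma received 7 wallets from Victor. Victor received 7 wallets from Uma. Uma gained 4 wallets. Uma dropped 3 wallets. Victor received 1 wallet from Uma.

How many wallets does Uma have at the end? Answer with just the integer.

Tracking counts step by step:
Start: Uma=5, Victor=0
Event 1 (Uma -> Victor, 1): Uma: 5 -> 4, Victor: 0 -> 1. State: Uma=4, Victor=1
Event 2 (Victor -1): Victor: 1 -> 0. State: Uma=4, Victor=0
Event 3 (Uma +1): Uma: 4 -> 5. State: Uma=5, Victor=0
Event 4 (Uma -1): Uma: 5 -> 4. State: Uma=4, Victor=0
Event 5 (Uma -> Victor, 3): Uma: 4 -> 1, Victor: 0 -> 3. State: Uma=1, Victor=3
Event 6 (Victor +4): Victor: 3 -> 7. State: Uma=1, Victor=7
Event 7 (Uma -1): Uma: 1 -> 0. State: Uma=0, Victor=7
Event 8 (Victor -> Uma, 7): Victor: 7 -> 0, Uma: 0 -> 7. State: Uma=7, Victor=0
Event 9 (Uma -> Victor, 7): Uma: 7 -> 0, Victor: 0 -> 7. State: Uma=0, Victor=7
Event 10 (Uma +4): Uma: 0 -> 4. State: Uma=4, Victor=7
Event 11 (Uma -3): Uma: 4 -> 1. State: Uma=1, Victor=7
Event 12 (Uma -> Victor, 1): Uma: 1 -> 0, Victor: 7 -> 8. State: Uma=0, Victor=8

Uma's final count: 0

Answer: 0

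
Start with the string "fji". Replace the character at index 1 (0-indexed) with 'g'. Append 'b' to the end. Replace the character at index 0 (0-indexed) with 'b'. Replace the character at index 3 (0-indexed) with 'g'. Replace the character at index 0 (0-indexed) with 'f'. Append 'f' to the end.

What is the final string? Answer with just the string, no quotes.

Answer: fgigf

Derivation:
Applying each edit step by step:
Start: "fji"
Op 1 (replace idx 1: 'j' -> 'g'): "fji" -> "fgi"
Op 2 (append 'b'): "fgi" -> "fgib"
Op 3 (replace idx 0: 'f' -> 'b'): "fgib" -> "bgib"
Op 4 (replace idx 3: 'b' -> 'g'): "bgib" -> "bgig"
Op 5 (replace idx 0: 'b' -> 'f'): "bgig" -> "fgig"
Op 6 (append 'f'): "fgig" -> "fgigf"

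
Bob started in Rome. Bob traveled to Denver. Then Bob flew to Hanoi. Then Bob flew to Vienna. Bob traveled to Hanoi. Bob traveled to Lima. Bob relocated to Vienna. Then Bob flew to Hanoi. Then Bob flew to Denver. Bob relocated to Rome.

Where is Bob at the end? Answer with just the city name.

Tracking Bob's location:
Start: Bob is in Rome.
After move 1: Rome -> Denver. Bob is in Denver.
After move 2: Denver -> Hanoi. Bob is in Hanoi.
After move 3: Hanoi -> Vienna. Bob is in Vienna.
After move 4: Vienna -> Hanoi. Bob is in Hanoi.
After move 5: Hanoi -> Lima. Bob is in Lima.
After move 6: Lima -> Vienna. Bob is in Vienna.
After move 7: Vienna -> Hanoi. Bob is in Hanoi.
After move 8: Hanoi -> Denver. Bob is in Denver.
After move 9: Denver -> Rome. Bob is in Rome.

Answer: Rome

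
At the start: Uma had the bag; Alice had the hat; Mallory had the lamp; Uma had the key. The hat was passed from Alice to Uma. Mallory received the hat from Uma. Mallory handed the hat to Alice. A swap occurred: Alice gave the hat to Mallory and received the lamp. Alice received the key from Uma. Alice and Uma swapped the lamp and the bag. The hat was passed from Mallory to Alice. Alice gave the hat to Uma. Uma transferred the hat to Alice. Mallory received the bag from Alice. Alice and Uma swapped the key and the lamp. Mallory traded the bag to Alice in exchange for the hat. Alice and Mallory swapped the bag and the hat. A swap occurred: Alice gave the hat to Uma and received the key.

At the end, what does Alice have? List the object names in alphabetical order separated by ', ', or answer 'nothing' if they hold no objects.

Tracking all object holders:
Start: bag:Uma, hat:Alice, lamp:Mallory, key:Uma
Event 1 (give hat: Alice -> Uma). State: bag:Uma, hat:Uma, lamp:Mallory, key:Uma
Event 2 (give hat: Uma -> Mallory). State: bag:Uma, hat:Mallory, lamp:Mallory, key:Uma
Event 3 (give hat: Mallory -> Alice). State: bag:Uma, hat:Alice, lamp:Mallory, key:Uma
Event 4 (swap hat<->lamp: now hat:Mallory, lamp:Alice). State: bag:Uma, hat:Mallory, lamp:Alice, key:Uma
Event 5 (give key: Uma -> Alice). State: bag:Uma, hat:Mallory, lamp:Alice, key:Alice
Event 6 (swap lamp<->bag: now lamp:Uma, bag:Alice). State: bag:Alice, hat:Mallory, lamp:Uma, key:Alice
Event 7 (give hat: Mallory -> Alice). State: bag:Alice, hat:Alice, lamp:Uma, key:Alice
Event 8 (give hat: Alice -> Uma). State: bag:Alice, hat:Uma, lamp:Uma, key:Alice
Event 9 (give hat: Uma -> Alice). State: bag:Alice, hat:Alice, lamp:Uma, key:Alice
Event 10 (give bag: Alice -> Mallory). State: bag:Mallory, hat:Alice, lamp:Uma, key:Alice
Event 11 (swap key<->lamp: now key:Uma, lamp:Alice). State: bag:Mallory, hat:Alice, lamp:Alice, key:Uma
Event 12 (swap bag<->hat: now bag:Alice, hat:Mallory). State: bag:Alice, hat:Mallory, lamp:Alice, key:Uma
Event 13 (swap bag<->hat: now bag:Mallory, hat:Alice). State: bag:Mallory, hat:Alice, lamp:Alice, key:Uma
Event 14 (swap hat<->key: now hat:Uma, key:Alice). State: bag:Mallory, hat:Uma, lamp:Alice, key:Alice

Final state: bag:Mallory, hat:Uma, lamp:Alice, key:Alice
Alice holds: key, lamp.

Answer: key, lamp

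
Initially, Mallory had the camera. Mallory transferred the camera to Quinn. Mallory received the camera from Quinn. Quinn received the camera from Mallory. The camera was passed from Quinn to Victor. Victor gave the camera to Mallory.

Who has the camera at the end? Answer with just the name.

Answer: Mallory

Derivation:
Tracking the camera through each event:
Start: Mallory has the camera.
After event 1: Quinn has the camera.
After event 2: Mallory has the camera.
After event 3: Quinn has the camera.
After event 4: Victor has the camera.
After event 5: Mallory has the camera.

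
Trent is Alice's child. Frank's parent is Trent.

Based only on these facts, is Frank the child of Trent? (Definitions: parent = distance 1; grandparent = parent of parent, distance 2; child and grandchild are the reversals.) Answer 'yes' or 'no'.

Answer: yes

Derivation:
Reconstructing the parent chain from the given facts:
  Alice -> Trent -> Frank
(each arrow means 'parent of the next')
Positions in the chain (0 = top):
  position of Alice: 0
  position of Trent: 1
  position of Frank: 2

Frank is at position 2, Trent is at position 1; signed distance (j - i) = -1.
'child' requires j - i = -1. Actual distance is -1, so the relation HOLDS.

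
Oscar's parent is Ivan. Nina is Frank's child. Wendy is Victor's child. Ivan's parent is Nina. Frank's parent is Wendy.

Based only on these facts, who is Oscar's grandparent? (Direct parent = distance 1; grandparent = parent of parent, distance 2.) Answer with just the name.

Answer: Nina

Derivation:
Reconstructing the parent chain from the given facts:
  Victor -> Wendy -> Frank -> Nina -> Ivan -> Oscar
(each arrow means 'parent of the next')
Positions in the chain (0 = top):
  position of Victor: 0
  position of Wendy: 1
  position of Frank: 2
  position of Nina: 3
  position of Ivan: 4
  position of Oscar: 5

Oscar is at position 5; the grandparent is 2 steps up the chain, i.e. position 3: Nina.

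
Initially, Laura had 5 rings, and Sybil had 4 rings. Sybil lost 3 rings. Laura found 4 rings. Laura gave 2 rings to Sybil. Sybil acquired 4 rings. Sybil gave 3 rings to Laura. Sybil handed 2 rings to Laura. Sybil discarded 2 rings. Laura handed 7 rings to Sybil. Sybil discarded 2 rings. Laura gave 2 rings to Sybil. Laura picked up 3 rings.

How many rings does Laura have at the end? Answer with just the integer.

Answer: 6

Derivation:
Tracking counts step by step:
Start: Laura=5, Sybil=4
Event 1 (Sybil -3): Sybil: 4 -> 1. State: Laura=5, Sybil=1
Event 2 (Laura +4): Laura: 5 -> 9. State: Laura=9, Sybil=1
Event 3 (Laura -> Sybil, 2): Laura: 9 -> 7, Sybil: 1 -> 3. State: Laura=7, Sybil=3
Event 4 (Sybil +4): Sybil: 3 -> 7. State: Laura=7, Sybil=7
Event 5 (Sybil -> Laura, 3): Sybil: 7 -> 4, Laura: 7 -> 10. State: Laura=10, Sybil=4
Event 6 (Sybil -> Laura, 2): Sybil: 4 -> 2, Laura: 10 -> 12. State: Laura=12, Sybil=2
Event 7 (Sybil -2): Sybil: 2 -> 0. State: Laura=12, Sybil=0
Event 8 (Laura -> Sybil, 7): Laura: 12 -> 5, Sybil: 0 -> 7. State: Laura=5, Sybil=7
Event 9 (Sybil -2): Sybil: 7 -> 5. State: Laura=5, Sybil=5
Event 10 (Laura -> Sybil, 2): Laura: 5 -> 3, Sybil: 5 -> 7. State: Laura=3, Sybil=7
Event 11 (Laura +3): Laura: 3 -> 6. State: Laura=6, Sybil=7

Laura's final count: 6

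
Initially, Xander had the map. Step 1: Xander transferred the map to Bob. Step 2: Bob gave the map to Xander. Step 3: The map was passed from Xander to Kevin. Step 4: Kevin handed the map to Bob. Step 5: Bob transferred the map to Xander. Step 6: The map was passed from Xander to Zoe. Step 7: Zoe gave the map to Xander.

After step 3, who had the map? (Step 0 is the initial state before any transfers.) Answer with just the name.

Answer: Kevin

Derivation:
Tracking the map holder through step 3:
After step 0 (start): Xander
After step 1: Bob
After step 2: Xander
After step 3: Kevin

At step 3, the holder is Kevin.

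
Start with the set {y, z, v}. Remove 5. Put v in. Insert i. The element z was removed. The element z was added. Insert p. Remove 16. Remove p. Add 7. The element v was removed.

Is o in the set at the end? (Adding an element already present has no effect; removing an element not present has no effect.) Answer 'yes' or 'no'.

Tracking the set through each operation:
Start: {v, y, z}
Event 1 (remove 5): not present, no change. Set: {v, y, z}
Event 2 (add v): already present, no change. Set: {v, y, z}
Event 3 (add i): added. Set: {i, v, y, z}
Event 4 (remove z): removed. Set: {i, v, y}
Event 5 (add z): added. Set: {i, v, y, z}
Event 6 (add p): added. Set: {i, p, v, y, z}
Event 7 (remove 16): not present, no change. Set: {i, p, v, y, z}
Event 8 (remove p): removed. Set: {i, v, y, z}
Event 9 (add 7): added. Set: {7, i, v, y, z}
Event 10 (remove v): removed. Set: {7, i, y, z}

Final set: {7, i, y, z} (size 4)
o is NOT in the final set.

Answer: no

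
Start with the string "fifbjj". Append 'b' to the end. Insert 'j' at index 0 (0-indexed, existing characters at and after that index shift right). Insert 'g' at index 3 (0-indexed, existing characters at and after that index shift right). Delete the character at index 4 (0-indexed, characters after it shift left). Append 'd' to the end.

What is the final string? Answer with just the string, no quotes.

Answer: jfigbjjbd

Derivation:
Applying each edit step by step:
Start: "fifbjj"
Op 1 (append 'b'): "fifbjj" -> "fifbjjb"
Op 2 (insert 'j' at idx 0): "fifbjjb" -> "jfifbjjb"
Op 3 (insert 'g' at idx 3): "jfifbjjb" -> "jfigfbjjb"
Op 4 (delete idx 4 = 'f'): "jfigfbjjb" -> "jfigbjjb"
Op 5 (append 'd'): "jfigbjjb" -> "jfigbjjbd"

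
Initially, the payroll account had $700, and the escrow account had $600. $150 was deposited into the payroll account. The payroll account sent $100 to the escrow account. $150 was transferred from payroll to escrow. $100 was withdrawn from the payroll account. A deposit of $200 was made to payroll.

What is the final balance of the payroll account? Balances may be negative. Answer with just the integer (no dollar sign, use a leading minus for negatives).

Answer: 700

Derivation:
Tracking account balances step by step:
Start: payroll=700, escrow=600
Event 1 (deposit 150 to payroll): payroll: 700 + 150 = 850. Balances: payroll=850, escrow=600
Event 2 (transfer 100 payroll -> escrow): payroll: 850 - 100 = 750, escrow: 600 + 100 = 700. Balances: payroll=750, escrow=700
Event 3 (transfer 150 payroll -> escrow): payroll: 750 - 150 = 600, escrow: 700 + 150 = 850. Balances: payroll=600, escrow=850
Event 4 (withdraw 100 from payroll): payroll: 600 - 100 = 500. Balances: payroll=500, escrow=850
Event 5 (deposit 200 to payroll): payroll: 500 + 200 = 700. Balances: payroll=700, escrow=850

Final balance of payroll: 700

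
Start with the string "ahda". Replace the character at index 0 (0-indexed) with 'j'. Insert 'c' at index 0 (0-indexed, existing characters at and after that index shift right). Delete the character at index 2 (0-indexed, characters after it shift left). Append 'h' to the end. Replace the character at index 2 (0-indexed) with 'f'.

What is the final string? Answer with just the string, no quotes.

Applying each edit step by step:
Start: "ahda"
Op 1 (replace idx 0: 'a' -> 'j'): "ahda" -> "jhda"
Op 2 (insert 'c' at idx 0): "jhda" -> "cjhda"
Op 3 (delete idx 2 = 'h'): "cjhda" -> "cjda"
Op 4 (append 'h'): "cjda" -> "cjdah"
Op 5 (replace idx 2: 'd' -> 'f'): "cjdah" -> "cjfah"

Answer: cjfah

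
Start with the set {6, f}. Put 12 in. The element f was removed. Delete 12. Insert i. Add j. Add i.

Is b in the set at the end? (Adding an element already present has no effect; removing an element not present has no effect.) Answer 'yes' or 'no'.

Answer: no

Derivation:
Tracking the set through each operation:
Start: {6, f}
Event 1 (add 12): added. Set: {12, 6, f}
Event 2 (remove f): removed. Set: {12, 6}
Event 3 (remove 12): removed. Set: {6}
Event 4 (add i): added. Set: {6, i}
Event 5 (add j): added. Set: {6, i, j}
Event 6 (add i): already present, no change. Set: {6, i, j}

Final set: {6, i, j} (size 3)
b is NOT in the final set.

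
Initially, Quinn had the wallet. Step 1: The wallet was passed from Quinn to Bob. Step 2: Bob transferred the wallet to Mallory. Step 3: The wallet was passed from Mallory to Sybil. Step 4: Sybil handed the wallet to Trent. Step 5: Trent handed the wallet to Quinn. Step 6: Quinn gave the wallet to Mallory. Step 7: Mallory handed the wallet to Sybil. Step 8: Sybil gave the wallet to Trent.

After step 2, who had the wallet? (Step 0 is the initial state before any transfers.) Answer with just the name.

Tracking the wallet holder through step 2:
After step 0 (start): Quinn
After step 1: Bob
After step 2: Mallory

At step 2, the holder is Mallory.

Answer: Mallory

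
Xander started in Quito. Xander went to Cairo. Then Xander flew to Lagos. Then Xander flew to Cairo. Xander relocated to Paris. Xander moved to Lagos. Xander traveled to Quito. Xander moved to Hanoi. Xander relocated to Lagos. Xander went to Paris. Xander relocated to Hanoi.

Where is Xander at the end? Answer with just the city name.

Answer: Hanoi

Derivation:
Tracking Xander's location:
Start: Xander is in Quito.
After move 1: Quito -> Cairo. Xander is in Cairo.
After move 2: Cairo -> Lagos. Xander is in Lagos.
After move 3: Lagos -> Cairo. Xander is in Cairo.
After move 4: Cairo -> Paris. Xander is in Paris.
After move 5: Paris -> Lagos. Xander is in Lagos.
After move 6: Lagos -> Quito. Xander is in Quito.
After move 7: Quito -> Hanoi. Xander is in Hanoi.
After move 8: Hanoi -> Lagos. Xander is in Lagos.
After move 9: Lagos -> Paris. Xander is in Paris.
After move 10: Paris -> Hanoi. Xander is in Hanoi.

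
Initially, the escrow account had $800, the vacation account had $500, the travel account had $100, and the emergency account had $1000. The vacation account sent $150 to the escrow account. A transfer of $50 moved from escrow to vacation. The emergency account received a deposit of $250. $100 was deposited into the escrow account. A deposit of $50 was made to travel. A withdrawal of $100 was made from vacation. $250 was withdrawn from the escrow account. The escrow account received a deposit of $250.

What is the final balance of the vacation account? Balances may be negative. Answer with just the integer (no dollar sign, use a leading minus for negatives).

Tracking account balances step by step:
Start: escrow=800, vacation=500, travel=100, emergency=1000
Event 1 (transfer 150 vacation -> escrow): vacation: 500 - 150 = 350, escrow: 800 + 150 = 950. Balances: escrow=950, vacation=350, travel=100, emergency=1000
Event 2 (transfer 50 escrow -> vacation): escrow: 950 - 50 = 900, vacation: 350 + 50 = 400. Balances: escrow=900, vacation=400, travel=100, emergency=1000
Event 3 (deposit 250 to emergency): emergency: 1000 + 250 = 1250. Balances: escrow=900, vacation=400, travel=100, emergency=1250
Event 4 (deposit 100 to escrow): escrow: 900 + 100 = 1000. Balances: escrow=1000, vacation=400, travel=100, emergency=1250
Event 5 (deposit 50 to travel): travel: 100 + 50 = 150. Balances: escrow=1000, vacation=400, travel=150, emergency=1250
Event 6 (withdraw 100 from vacation): vacation: 400 - 100 = 300. Balances: escrow=1000, vacation=300, travel=150, emergency=1250
Event 7 (withdraw 250 from escrow): escrow: 1000 - 250 = 750. Balances: escrow=750, vacation=300, travel=150, emergency=1250
Event 8 (deposit 250 to escrow): escrow: 750 + 250 = 1000. Balances: escrow=1000, vacation=300, travel=150, emergency=1250

Final balance of vacation: 300

Answer: 300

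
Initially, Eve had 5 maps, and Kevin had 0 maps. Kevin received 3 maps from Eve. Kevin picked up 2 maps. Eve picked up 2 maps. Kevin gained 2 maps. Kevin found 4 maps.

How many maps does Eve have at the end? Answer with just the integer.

Answer: 4

Derivation:
Tracking counts step by step:
Start: Eve=5, Kevin=0
Event 1 (Eve -> Kevin, 3): Eve: 5 -> 2, Kevin: 0 -> 3. State: Eve=2, Kevin=3
Event 2 (Kevin +2): Kevin: 3 -> 5. State: Eve=2, Kevin=5
Event 3 (Eve +2): Eve: 2 -> 4. State: Eve=4, Kevin=5
Event 4 (Kevin +2): Kevin: 5 -> 7. State: Eve=4, Kevin=7
Event 5 (Kevin +4): Kevin: 7 -> 11. State: Eve=4, Kevin=11

Eve's final count: 4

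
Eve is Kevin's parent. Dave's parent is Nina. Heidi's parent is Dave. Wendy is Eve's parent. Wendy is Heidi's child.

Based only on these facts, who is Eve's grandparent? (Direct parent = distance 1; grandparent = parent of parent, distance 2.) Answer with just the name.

Reconstructing the parent chain from the given facts:
  Nina -> Dave -> Heidi -> Wendy -> Eve -> Kevin
(each arrow means 'parent of the next')
Positions in the chain (0 = top):
  position of Nina: 0
  position of Dave: 1
  position of Heidi: 2
  position of Wendy: 3
  position of Eve: 4
  position of Kevin: 5

Eve is at position 4; the grandparent is 2 steps up the chain, i.e. position 2: Heidi.

Answer: Heidi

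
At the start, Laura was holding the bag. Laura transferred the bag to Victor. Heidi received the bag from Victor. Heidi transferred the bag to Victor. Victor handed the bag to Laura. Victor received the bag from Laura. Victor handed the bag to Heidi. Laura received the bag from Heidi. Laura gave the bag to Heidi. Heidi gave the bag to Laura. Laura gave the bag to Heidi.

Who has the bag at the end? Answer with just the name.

Tracking the bag through each event:
Start: Laura has the bag.
After event 1: Victor has the bag.
After event 2: Heidi has the bag.
After event 3: Victor has the bag.
After event 4: Laura has the bag.
After event 5: Victor has the bag.
After event 6: Heidi has the bag.
After event 7: Laura has the bag.
After event 8: Heidi has the bag.
After event 9: Laura has the bag.
After event 10: Heidi has the bag.

Answer: Heidi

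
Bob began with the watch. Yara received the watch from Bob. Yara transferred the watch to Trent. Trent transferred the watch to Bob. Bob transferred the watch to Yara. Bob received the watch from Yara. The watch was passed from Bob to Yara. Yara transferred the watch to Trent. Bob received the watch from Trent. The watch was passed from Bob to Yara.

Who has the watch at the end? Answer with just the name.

Answer: Yara

Derivation:
Tracking the watch through each event:
Start: Bob has the watch.
After event 1: Yara has the watch.
After event 2: Trent has the watch.
After event 3: Bob has the watch.
After event 4: Yara has the watch.
After event 5: Bob has the watch.
After event 6: Yara has the watch.
After event 7: Trent has the watch.
After event 8: Bob has the watch.
After event 9: Yara has the watch.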